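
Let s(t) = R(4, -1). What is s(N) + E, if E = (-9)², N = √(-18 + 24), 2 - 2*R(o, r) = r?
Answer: 165/2 ≈ 82.500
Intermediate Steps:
R(o, r) = 1 - r/2
N = √6 ≈ 2.4495
s(t) = 3/2 (s(t) = 1 - ½*(-1) = 1 + ½ = 3/2)
E = 81
s(N) + E = 3/2 + 81 = 165/2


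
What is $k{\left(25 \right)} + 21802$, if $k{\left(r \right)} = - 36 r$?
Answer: $20902$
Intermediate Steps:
$k{\left(25 \right)} + 21802 = \left(-36\right) 25 + 21802 = -900 + 21802 = 20902$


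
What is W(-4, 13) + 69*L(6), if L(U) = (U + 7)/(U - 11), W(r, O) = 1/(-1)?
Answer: -902/5 ≈ -180.40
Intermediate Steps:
W(r, O) = -1
L(U) = (7 + U)/(-11 + U)
W(-4, 13) + 69*L(6) = -1 + 69*((7 + 6)/(-11 + 6)) = -1 + 69*(13/(-5)) = -1 + 69*(-⅕*13) = -1 + 69*(-13/5) = -1 - 897/5 = -902/5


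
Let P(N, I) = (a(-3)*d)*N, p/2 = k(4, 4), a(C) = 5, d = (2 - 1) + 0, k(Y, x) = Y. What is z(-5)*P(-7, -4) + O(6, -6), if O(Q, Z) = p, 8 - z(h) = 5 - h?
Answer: 78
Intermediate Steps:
z(h) = 3 + h (z(h) = 8 - (5 - h) = 8 + (-5 + h) = 3 + h)
d = 1 (d = 1 + 0 = 1)
p = 8 (p = 2*4 = 8)
O(Q, Z) = 8
P(N, I) = 5*N (P(N, I) = (5*1)*N = 5*N)
z(-5)*P(-7, -4) + O(6, -6) = (3 - 5)*(5*(-7)) + 8 = -2*(-35) + 8 = 70 + 8 = 78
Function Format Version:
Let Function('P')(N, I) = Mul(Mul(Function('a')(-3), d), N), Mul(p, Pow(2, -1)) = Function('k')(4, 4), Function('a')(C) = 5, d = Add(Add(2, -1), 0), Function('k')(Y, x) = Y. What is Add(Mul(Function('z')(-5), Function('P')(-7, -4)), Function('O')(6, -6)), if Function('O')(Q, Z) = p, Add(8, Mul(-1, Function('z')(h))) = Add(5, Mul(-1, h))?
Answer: 78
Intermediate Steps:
Function('z')(h) = Add(3, h) (Function('z')(h) = Add(8, Mul(-1, Add(5, Mul(-1, h)))) = Add(8, Add(-5, h)) = Add(3, h))
d = 1 (d = Add(1, 0) = 1)
p = 8 (p = Mul(2, 4) = 8)
Function('O')(Q, Z) = 8
Function('P')(N, I) = Mul(5, N) (Function('P')(N, I) = Mul(Mul(5, 1), N) = Mul(5, N))
Add(Mul(Function('z')(-5), Function('P')(-7, -4)), Function('O')(6, -6)) = Add(Mul(Add(3, -5), Mul(5, -7)), 8) = Add(Mul(-2, -35), 8) = Add(70, 8) = 78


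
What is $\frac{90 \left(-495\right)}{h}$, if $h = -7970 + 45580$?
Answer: $- \frac{4455}{3761} \approx -1.1845$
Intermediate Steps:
$h = 37610$
$\frac{90 \left(-495\right)}{h} = \frac{90 \left(-495\right)}{37610} = \left(-44550\right) \frac{1}{37610} = - \frac{4455}{3761}$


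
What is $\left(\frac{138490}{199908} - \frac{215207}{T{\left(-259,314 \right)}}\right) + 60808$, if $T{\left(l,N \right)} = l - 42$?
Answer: $\frac{1851010495655}{30086154} \approx 61524.0$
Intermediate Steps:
$T{\left(l,N \right)} = -42 + l$ ($T{\left(l,N \right)} = l - 42 = -42 + l$)
$\left(\frac{138490}{199908} - \frac{215207}{T{\left(-259,314 \right)}}\right) + 60808 = \left(\frac{138490}{199908} - \frac{215207}{-42 - 259}\right) + 60808 = \left(138490 \cdot \frac{1}{199908} - \frac{215207}{-301}\right) + 60808 = \left(\frac{69245}{99954} - - \frac{215207}{301}\right) + 60808 = \left(\frac{69245}{99954} + \frac{215207}{301}\right) + 60808 = \frac{21531643223}{30086154} + 60808 = \frac{1851010495655}{30086154}$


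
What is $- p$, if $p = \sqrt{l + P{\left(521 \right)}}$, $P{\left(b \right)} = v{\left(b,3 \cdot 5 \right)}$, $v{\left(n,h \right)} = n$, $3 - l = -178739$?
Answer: $- \sqrt{179263} \approx -423.39$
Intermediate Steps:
$l = 178742$ ($l = 3 - -178739 = 3 + 178739 = 178742$)
$P{\left(b \right)} = b$
$p = \sqrt{179263}$ ($p = \sqrt{178742 + 521} = \sqrt{179263} \approx 423.39$)
$- p = - \sqrt{179263}$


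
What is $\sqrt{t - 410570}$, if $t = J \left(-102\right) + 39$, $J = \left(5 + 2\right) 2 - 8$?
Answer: $i \sqrt{411143} \approx 641.2 i$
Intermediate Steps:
$J = 6$ ($J = 7 \cdot 2 - 8 = 14 - 8 = 6$)
$t = -573$ ($t = 6 \left(-102\right) + 39 = -612 + 39 = -573$)
$\sqrt{t - 410570} = \sqrt{-573 - 410570} = \sqrt{-411143} = i \sqrt{411143}$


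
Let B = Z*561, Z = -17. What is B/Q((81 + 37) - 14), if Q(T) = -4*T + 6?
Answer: 9537/410 ≈ 23.261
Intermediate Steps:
Q(T) = 6 - 4*T
B = -9537 (B = -17*561 = -9537)
B/Q((81 + 37) - 14) = -9537/(6 - 4*((81 + 37) - 14)) = -9537/(6 - 4*(118 - 14)) = -9537/(6 - 4*104) = -9537/(6 - 416) = -9537/(-410) = -9537*(-1/410) = 9537/410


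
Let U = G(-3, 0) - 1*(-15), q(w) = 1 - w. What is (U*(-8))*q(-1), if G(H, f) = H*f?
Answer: -240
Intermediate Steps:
U = 15 (U = -3*0 - 1*(-15) = 0 + 15 = 15)
(U*(-8))*q(-1) = (15*(-8))*(1 - 1*(-1)) = -120*(1 + 1) = -120*2 = -240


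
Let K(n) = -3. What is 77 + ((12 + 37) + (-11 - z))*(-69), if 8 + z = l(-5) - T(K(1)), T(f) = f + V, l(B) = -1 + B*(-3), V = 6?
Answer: -2338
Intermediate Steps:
l(B) = -1 - 3*B
T(f) = 6 + f (T(f) = f + 6 = 6 + f)
z = 3 (z = -8 + ((-1 - 3*(-5)) - (6 - 3)) = -8 + ((-1 + 15) - 1*3) = -8 + (14 - 3) = -8 + 11 = 3)
77 + ((12 + 37) + (-11 - z))*(-69) = 77 + ((12 + 37) + (-11 - 1*3))*(-69) = 77 + (49 + (-11 - 3))*(-69) = 77 + (49 - 14)*(-69) = 77 + 35*(-69) = 77 - 2415 = -2338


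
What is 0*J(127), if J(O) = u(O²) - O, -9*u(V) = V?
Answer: 0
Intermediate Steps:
u(V) = -V/9
J(O) = -O - O²/9 (J(O) = -O²/9 - O = -O - O²/9)
0*J(127) = 0*((⅑)*127*(-9 - 1*127)) = 0*((⅑)*127*(-9 - 127)) = 0*((⅑)*127*(-136)) = 0*(-17272/9) = 0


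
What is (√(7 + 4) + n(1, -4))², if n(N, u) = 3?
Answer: (3 + √11)² ≈ 39.900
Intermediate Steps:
(√(7 + 4) + n(1, -4))² = (√(7 + 4) + 3)² = (√11 + 3)² = (3 + √11)²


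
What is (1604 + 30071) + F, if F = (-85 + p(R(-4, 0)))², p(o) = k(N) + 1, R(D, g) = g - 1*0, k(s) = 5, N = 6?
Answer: 37916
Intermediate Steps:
R(D, g) = g (R(D, g) = g + 0 = g)
p(o) = 6 (p(o) = 5 + 1 = 6)
F = 6241 (F = (-85 + 6)² = (-79)² = 6241)
(1604 + 30071) + F = (1604 + 30071) + 6241 = 31675 + 6241 = 37916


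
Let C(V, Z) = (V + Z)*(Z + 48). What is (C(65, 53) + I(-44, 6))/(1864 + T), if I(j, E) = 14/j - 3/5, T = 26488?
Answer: 1310879/3118720 ≈ 0.42033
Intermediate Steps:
C(V, Z) = (48 + Z)*(V + Z) (C(V, Z) = (V + Z)*(48 + Z) = (48 + Z)*(V + Z))
I(j, E) = -⅗ + 14/j (I(j, E) = 14/j - 3*⅕ = 14/j - ⅗ = -⅗ + 14/j)
(C(65, 53) + I(-44, 6))/(1864 + T) = ((53² + 48*65 + 48*53 + 65*53) + (-⅗ + 14/(-44)))/(1864 + 26488) = ((2809 + 3120 + 2544 + 3445) + (-⅗ + 14*(-1/44)))/28352 = (11918 + (-⅗ - 7/22))*(1/28352) = (11918 - 101/110)*(1/28352) = (1310879/110)*(1/28352) = 1310879/3118720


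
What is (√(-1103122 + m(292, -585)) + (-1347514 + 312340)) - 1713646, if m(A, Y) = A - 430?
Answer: -2748820 + 2*I*√275815 ≈ -2.7488e+6 + 1050.4*I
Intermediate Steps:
m(A, Y) = -430 + A
(√(-1103122 + m(292, -585)) + (-1347514 + 312340)) - 1713646 = (√(-1103122 + (-430 + 292)) + (-1347514 + 312340)) - 1713646 = (√(-1103122 - 138) - 1035174) - 1713646 = (√(-1103260) - 1035174) - 1713646 = (2*I*√275815 - 1035174) - 1713646 = (-1035174 + 2*I*√275815) - 1713646 = -2748820 + 2*I*√275815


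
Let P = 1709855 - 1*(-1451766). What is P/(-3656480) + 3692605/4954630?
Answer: -216272592483/1811650550240 ≈ -0.11938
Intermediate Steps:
P = 3161621 (P = 1709855 + 1451766 = 3161621)
P/(-3656480) + 3692605/4954630 = 3161621/(-3656480) + 3692605/4954630 = 3161621*(-1/3656480) + 3692605*(1/4954630) = -3161621/3656480 + 738521/990926 = -216272592483/1811650550240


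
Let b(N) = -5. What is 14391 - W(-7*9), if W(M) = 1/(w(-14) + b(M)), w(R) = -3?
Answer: 115129/8 ≈ 14391.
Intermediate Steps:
W(M) = -⅛ (W(M) = 1/(-3 - 5) = 1/(-8) = -⅛)
14391 - W(-7*9) = 14391 - 1*(-⅛) = 14391 + ⅛ = 115129/8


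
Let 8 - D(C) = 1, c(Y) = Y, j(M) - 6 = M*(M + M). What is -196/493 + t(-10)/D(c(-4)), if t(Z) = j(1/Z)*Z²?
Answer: 42202/493 ≈ 85.602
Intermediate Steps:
j(M) = 6 + 2*M² (j(M) = 6 + M*(M + M) = 6 + M*(2*M) = 6 + 2*M²)
D(C) = 7 (D(C) = 8 - 1*1 = 8 - 1 = 7)
t(Z) = Z²*(6 + 2/Z²) (t(Z) = (6 + 2*(1/Z)²)*Z² = (6 + 2/Z²)*Z² = Z²*(6 + 2/Z²))
-196/493 + t(-10)/D(c(-4)) = -196/493 + (2 + 6*(-10)²)/7 = -196*1/493 + (2 + 6*100)*(⅐) = -196/493 + (2 + 600)*(⅐) = -196/493 + 602*(⅐) = -196/493 + 86 = 42202/493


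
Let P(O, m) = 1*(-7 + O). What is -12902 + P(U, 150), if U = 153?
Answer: -12756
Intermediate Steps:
P(O, m) = -7 + O
-12902 + P(U, 150) = -12902 + (-7 + 153) = -12902 + 146 = -12756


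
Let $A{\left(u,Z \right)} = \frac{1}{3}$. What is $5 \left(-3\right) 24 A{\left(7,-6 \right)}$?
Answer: $-120$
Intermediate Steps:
$A{\left(u,Z \right)} = \frac{1}{3}$
$5 \left(-3\right) 24 A{\left(7,-6 \right)} = 5 \left(-3\right) 24 \cdot \frac{1}{3} = \left(-15\right) 24 \cdot \frac{1}{3} = \left(-360\right) \frac{1}{3} = -120$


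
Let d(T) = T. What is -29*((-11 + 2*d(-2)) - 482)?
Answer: 14413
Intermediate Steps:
-29*((-11 + 2*d(-2)) - 482) = -29*((-11 + 2*(-2)) - 482) = -29*((-11 - 4) - 482) = -29*(-15 - 482) = -29*(-497) = 14413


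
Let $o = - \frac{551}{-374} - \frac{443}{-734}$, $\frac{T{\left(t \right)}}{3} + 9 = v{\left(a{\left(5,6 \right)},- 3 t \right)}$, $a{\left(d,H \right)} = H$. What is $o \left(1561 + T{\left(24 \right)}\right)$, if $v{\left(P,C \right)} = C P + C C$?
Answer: $\frac{2250532910}{68629} \approx 32793.0$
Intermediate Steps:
$v{\left(P,C \right)} = C^{2} + C P$ ($v{\left(P,C \right)} = C P + C^{2} = C^{2} + C P$)
$T{\left(t \right)} = -27 - 9 t \left(6 - 3 t\right)$ ($T{\left(t \right)} = -27 + 3 - 3 t \left(- 3 t + 6\right) = -27 + 3 - 3 t \left(6 - 3 t\right) = -27 + 3 \left(- 3 t \left(6 - 3 t\right)\right) = -27 - 9 t \left(6 - 3 t\right)$)
$o = \frac{142529}{68629}$ ($o = \left(-551\right) \left(- \frac{1}{374}\right) - - \frac{443}{734} = \frac{551}{374} + \frac{443}{734} = \frac{142529}{68629} \approx 2.0768$)
$o \left(1561 + T{\left(24 \right)}\right) = \frac{142529 \left(1561 - \left(27 - 648 \left(-2 + 24\right)\right)\right)}{68629} = \frac{142529 \left(1561 - \left(27 - 14256\right)\right)}{68629} = \frac{142529 \left(1561 + \left(-27 + 14256\right)\right)}{68629} = \frac{142529 \left(1561 + 14229\right)}{68629} = \frac{142529}{68629} \cdot 15790 = \frac{2250532910}{68629}$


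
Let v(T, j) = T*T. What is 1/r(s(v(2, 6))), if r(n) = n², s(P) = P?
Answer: 1/16 ≈ 0.062500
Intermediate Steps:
v(T, j) = T²
1/r(s(v(2, 6))) = 1/((2²)²) = 1/(4²) = 1/16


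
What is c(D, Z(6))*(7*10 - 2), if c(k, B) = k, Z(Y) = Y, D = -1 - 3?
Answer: -272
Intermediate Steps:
D = -4
c(D, Z(6))*(7*10 - 2) = -4*(7*10 - 2) = -4*(70 - 2) = -4*68 = -272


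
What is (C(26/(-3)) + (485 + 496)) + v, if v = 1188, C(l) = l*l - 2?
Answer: 20179/9 ≈ 2242.1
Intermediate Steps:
C(l) = -2 + l² (C(l) = l² - 2 = -2 + l²)
(C(26/(-3)) + (485 + 496)) + v = ((-2 + (26/(-3))²) + (485 + 496)) + 1188 = ((-2 + (26*(-⅓))²) + 981) + 1188 = ((-2 + (-26/3)²) + 981) + 1188 = ((-2 + 676/9) + 981) + 1188 = (658/9 + 981) + 1188 = 9487/9 + 1188 = 20179/9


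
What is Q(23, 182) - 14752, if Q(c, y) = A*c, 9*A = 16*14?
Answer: -127616/9 ≈ -14180.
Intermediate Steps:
A = 224/9 (A = (16*14)/9 = (⅑)*224 = 224/9 ≈ 24.889)
Q(c, y) = 224*c/9
Q(23, 182) - 14752 = (224/9)*23 - 14752 = 5152/9 - 14752 = -127616/9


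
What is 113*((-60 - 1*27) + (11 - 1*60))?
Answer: -15368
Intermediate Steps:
113*((-60 - 1*27) + (11 - 1*60)) = 113*((-60 - 27) + (11 - 60)) = 113*(-87 - 49) = 113*(-136) = -15368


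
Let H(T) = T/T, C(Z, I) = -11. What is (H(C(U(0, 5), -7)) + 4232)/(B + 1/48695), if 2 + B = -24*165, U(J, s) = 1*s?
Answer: -68708645/64309863 ≈ -1.0684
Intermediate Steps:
U(J, s) = s
H(T) = 1
B = -3962 (B = -2 - 24*165 = -2 - 3960 = -3962)
(H(C(U(0, 5), -7)) + 4232)/(B + 1/48695) = (1 + 4232)/(-3962 + 1/48695) = 4233/(-3962 + 1/48695) = 4233/(-192929589/48695) = 4233*(-48695/192929589) = -68708645/64309863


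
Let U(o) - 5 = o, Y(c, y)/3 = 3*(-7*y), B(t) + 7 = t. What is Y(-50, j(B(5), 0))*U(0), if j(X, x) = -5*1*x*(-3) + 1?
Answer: -315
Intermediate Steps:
B(t) = -7 + t
j(X, x) = 1 + 15*x (j(X, x) = -5*x*(-3) + 1 = -(-15)*x + 1 = 15*x + 1 = 1 + 15*x)
Y(c, y) = -63*y (Y(c, y) = 3*(3*(-7*y)) = 3*(-21*y) = -63*y)
U(o) = 5 + o
Y(-50, j(B(5), 0))*U(0) = (-63*(1 + 15*0))*(5 + 0) = -63*(1 + 0)*5 = -63*1*5 = -63*5 = -315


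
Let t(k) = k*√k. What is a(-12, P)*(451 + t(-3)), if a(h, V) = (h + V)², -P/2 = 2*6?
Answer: 584496 - 3888*I*√3 ≈ 5.845e+5 - 6734.2*I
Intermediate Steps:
P = -24 (P = -4*6 = -2*12 = -24)
t(k) = k^(3/2)
a(h, V) = (V + h)²
a(-12, P)*(451 + t(-3)) = (-24 - 12)²*(451 + (-3)^(3/2)) = (-36)²*(451 - 3*I*√3) = 1296*(451 - 3*I*√3) = 584496 - 3888*I*√3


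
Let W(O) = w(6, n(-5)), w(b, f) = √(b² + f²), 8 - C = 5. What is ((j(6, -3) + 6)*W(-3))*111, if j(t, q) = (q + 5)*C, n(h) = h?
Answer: 1332*√61 ≈ 10403.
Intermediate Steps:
C = 3 (C = 8 - 1*5 = 8 - 5 = 3)
j(t, q) = 15 + 3*q (j(t, q) = (q + 5)*3 = (5 + q)*3 = 15 + 3*q)
W(O) = √61 (W(O) = √(6² + (-5)²) = √(36 + 25) = √61)
((j(6, -3) + 6)*W(-3))*111 = (((15 + 3*(-3)) + 6)*√61)*111 = (((15 - 9) + 6)*√61)*111 = ((6 + 6)*√61)*111 = (12*√61)*111 = 1332*√61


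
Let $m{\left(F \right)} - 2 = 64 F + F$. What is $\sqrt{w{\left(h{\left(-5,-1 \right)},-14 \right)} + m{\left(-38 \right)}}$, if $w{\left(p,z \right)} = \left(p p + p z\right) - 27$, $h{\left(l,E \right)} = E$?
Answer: $4 i \sqrt{155} \approx 49.8 i$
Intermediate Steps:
$w{\left(p,z \right)} = -27 + p^{2} + p z$ ($w{\left(p,z \right)} = \left(p^{2} + p z\right) - 27 = -27 + p^{2} + p z$)
$m{\left(F \right)} = 2 + 65 F$ ($m{\left(F \right)} = 2 + \left(64 F + F\right) = 2 + 65 F$)
$\sqrt{w{\left(h{\left(-5,-1 \right)},-14 \right)} + m{\left(-38 \right)}} = \sqrt{\left(-27 + \left(-1\right)^{2} - -14\right) + \left(2 + 65 \left(-38\right)\right)} = \sqrt{\left(-27 + 1 + 14\right) + \left(2 - 2470\right)} = \sqrt{-12 - 2468} = \sqrt{-2480} = 4 i \sqrt{155}$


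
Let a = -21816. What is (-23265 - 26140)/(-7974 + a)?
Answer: 9881/5958 ≈ 1.6584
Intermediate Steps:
(-23265 - 26140)/(-7974 + a) = (-23265 - 26140)/(-7974 - 21816) = -49405/(-29790) = -49405*(-1/29790) = 9881/5958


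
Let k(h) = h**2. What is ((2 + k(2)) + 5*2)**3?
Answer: 4096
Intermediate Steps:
((2 + k(2)) + 5*2)**3 = ((2 + 2**2) + 5*2)**3 = ((2 + 4) + 10)**3 = (6 + 10)**3 = 16**3 = 4096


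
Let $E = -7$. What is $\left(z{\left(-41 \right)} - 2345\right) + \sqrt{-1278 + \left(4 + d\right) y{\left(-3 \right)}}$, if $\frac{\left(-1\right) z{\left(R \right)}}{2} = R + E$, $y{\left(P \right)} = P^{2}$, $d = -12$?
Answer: $-2249 + 15 i \sqrt{6} \approx -2249.0 + 36.742 i$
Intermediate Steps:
$z{\left(R \right)} = 14 - 2 R$ ($z{\left(R \right)} = - 2 \left(R - 7\right) = - 2 \left(-7 + R\right) = 14 - 2 R$)
$\left(z{\left(-41 \right)} - 2345\right) + \sqrt{-1278 + \left(4 + d\right) y{\left(-3 \right)}} = \left(\left(14 - -82\right) - 2345\right) + \sqrt{-1278 + \left(4 - 12\right) \left(-3\right)^{2}} = \left(\left(14 + 82\right) - 2345\right) + \sqrt{-1278 - 72} = \left(96 - 2345\right) + \sqrt{-1278 - 72} = -2249 + \sqrt{-1350} = -2249 + 15 i \sqrt{6}$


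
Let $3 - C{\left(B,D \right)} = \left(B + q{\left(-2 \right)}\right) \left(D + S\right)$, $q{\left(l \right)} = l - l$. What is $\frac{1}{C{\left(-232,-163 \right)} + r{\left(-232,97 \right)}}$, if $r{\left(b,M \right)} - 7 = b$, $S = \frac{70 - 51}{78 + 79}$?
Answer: $- \frac{157}{5967558} \approx -2.6309 \cdot 10^{-5}$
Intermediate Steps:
$S = \frac{19}{157} \approx 0.12102$
$r{\left(b,M \right)} = 7 + b$
$q{\left(l \right)} = 0$
$C{\left(B,D \right)} = 3 - B \left(\frac{19}{157} + D\right)$ ($C{\left(B,D \right)} = 3 - \left(B + 0\right) \left(D + \frac{19}{157}\right) = 3 - B \left(\frac{19}{157} + D\right)$)
$\frac{1}{C{\left(-232,-163 \right)} + r{\left(-232,97 \right)}} = \frac{1}{\left(3 - - \frac{4408}{157} - \left(-232\right) \left(-163\right)\right) + \left(7 - 232\right)} = \frac{1}{\left(3 + \frac{4408}{157} - 37816\right) - 225} = \frac{1}{- \frac{5932233}{157} - 225} = \frac{1}{- \frac{5967558}{157}} = - \frac{157}{5967558}$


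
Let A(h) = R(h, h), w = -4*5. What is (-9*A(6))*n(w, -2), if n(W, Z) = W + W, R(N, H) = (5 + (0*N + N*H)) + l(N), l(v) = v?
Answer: 16920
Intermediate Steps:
R(N, H) = 5 + N + H*N (R(N, H) = (5 + (0*N + N*H)) + N = (5 + (0 + H*N)) + N = (5 + H*N) + N = 5 + N + H*N)
w = -20
A(h) = 5 + h + h² (A(h) = 5 + h + h*h = 5 + h + h²)
n(W, Z) = 2*W
(-9*A(6))*n(w, -2) = (-9*(5 + 6 + 6²))*(2*(-20)) = -9*(5 + 6 + 36)*(-40) = -9*47*(-40) = -423*(-40) = 16920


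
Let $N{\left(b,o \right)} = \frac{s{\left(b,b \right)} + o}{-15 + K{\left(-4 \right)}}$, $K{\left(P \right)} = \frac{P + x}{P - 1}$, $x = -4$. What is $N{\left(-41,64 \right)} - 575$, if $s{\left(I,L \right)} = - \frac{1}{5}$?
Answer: $- \frac{38844}{67} \approx -579.76$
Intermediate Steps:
$s{\left(I,L \right)} = - \frac{1}{5}$ ($s{\left(I,L \right)} = \left(-1\right) \frac{1}{5} = - \frac{1}{5}$)
$K{\left(P \right)} = \frac{-4 + P}{-1 + P}$ ($K{\left(P \right)} = \frac{P - 4}{P - 1} = \frac{-4 + P}{-1 + P}$)
$N{\left(b,o \right)} = \frac{1}{67} - \frac{5 o}{67}$ ($N{\left(b,o \right)} = \frac{- \frac{1}{5} + o}{-15 + \frac{-4 - 4}{-1 - 4}} = \frac{- \frac{1}{5} + o}{-15 + \frac{1}{-5} \left(-8\right)} = \frac{- \frac{1}{5} + o}{-15 - - \frac{8}{5}} = \frac{- \frac{1}{5} + o}{-15 + \frac{8}{5}} = \frac{- \frac{1}{5} + o}{- \frac{67}{5}} = \left(- \frac{1}{5} + o\right) \left(- \frac{5}{67}\right) = \frac{1}{67} - \frac{5 o}{67}$)
$N{\left(-41,64 \right)} - 575 = \left(\frac{1}{67} - \frac{320}{67}\right) - 575 = - \frac{319}{67} - 575 = - \frac{38844}{67}$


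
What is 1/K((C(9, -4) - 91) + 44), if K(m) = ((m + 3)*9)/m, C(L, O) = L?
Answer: 38/315 ≈ 0.12063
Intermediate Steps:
K(m) = (27 + 9*m)/m (K(m) = ((3 + m)*9)/m = (27 + 9*m)/m)
1/K((C(9, -4) - 91) + 44) = 1/(9 + 27/((9 - 91) + 44)) = 1/(9 + 27/(-82 + 44)) = 1/(9 + 27/(-38)) = 1/(9 + 27*(-1/38)) = 1/(9 - 27/38) = 1/(315/38) = 38/315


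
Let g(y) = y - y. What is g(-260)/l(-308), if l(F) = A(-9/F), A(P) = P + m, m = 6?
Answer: 0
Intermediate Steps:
g(y) = 0
A(P) = 6 + P (A(P) = P + 6 = 6 + P)
l(F) = 6 - 9/F
g(-260)/l(-308) = 0/(6 - 9/(-308)) = 0/(6 - 9*(-1/308)) = 0/(6 + 9/308) = 0/(1857/308) = 0*(308/1857) = 0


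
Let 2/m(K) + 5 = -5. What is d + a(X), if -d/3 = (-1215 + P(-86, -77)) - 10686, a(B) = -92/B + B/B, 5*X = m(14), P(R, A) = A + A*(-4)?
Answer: 37311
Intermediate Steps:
m(K) = -1/5 (m(K) = 2/(-5 - 5) = 2/(-10) = 2*(-1/10) = -1/5)
P(R, A) = -3*A (P(R, A) = A - 4*A = -3*A)
X = -1/25 (X = (1/5)*(-1/5) = -1/25 ≈ -0.040000)
a(B) = 1 - 92/B (a(B) = -92/B + 1 = 1 - 92/B)
d = 35010 (d = -3*((-1215 - 3*(-77)) - 10686) = -3*((-1215 + 231) - 10686) = -3*(-984 - 10686) = -3*(-11670) = 35010)
d + a(X) = 35010 + (-92 - 1/25)/(-1/25) = 35010 - 25*(-2301/25) = 35010 + 2301 = 37311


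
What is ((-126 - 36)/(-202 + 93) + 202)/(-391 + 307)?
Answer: -5545/2289 ≈ -2.4225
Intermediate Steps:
((-126 - 36)/(-202 + 93) + 202)/(-391 + 307) = (-162/(-109) + 202)/(-84) = (-162*(-1/109) + 202)*(-1/84) = (162/109 + 202)*(-1/84) = (22180/109)*(-1/84) = -5545/2289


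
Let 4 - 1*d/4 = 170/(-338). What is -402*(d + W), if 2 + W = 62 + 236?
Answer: -21333336/169 ≈ -1.2623e+5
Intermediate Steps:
d = 3044/169 (d = 16 - 680/(-338) = 16 - 680*(-1)/338 = 16 - 4*(-85/169) = 16 + 340/169 = 3044/169 ≈ 18.012)
W = 296 (W = -2 + (62 + 236) = -2 + 298 = 296)
-402*(d + W) = -402*(3044/169 + 296) = -402*53068/169 = -21333336/169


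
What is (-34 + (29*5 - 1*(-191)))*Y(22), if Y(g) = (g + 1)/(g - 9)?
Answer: 6946/13 ≈ 534.31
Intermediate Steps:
Y(g) = (1 + g)/(-9 + g)
(-34 + (29*5 - 1*(-191)))*Y(22) = (-34 + (29*5 - 1*(-191)))*((1 + 22)/(-9 + 22)) = (-34 + (145 + 191))*(23/13) = (-34 + 336)*((1/13)*23) = 302*(23/13) = 6946/13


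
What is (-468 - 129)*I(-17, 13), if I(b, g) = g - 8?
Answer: -2985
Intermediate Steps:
I(b, g) = -8 + g
(-468 - 129)*I(-17, 13) = (-468 - 129)*(-8 + 13) = -597*5 = -2985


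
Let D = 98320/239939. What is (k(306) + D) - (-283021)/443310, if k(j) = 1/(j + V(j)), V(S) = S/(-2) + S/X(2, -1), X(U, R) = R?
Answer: 807248424977/774962180370 ≈ 1.0417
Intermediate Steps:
D = 98320/239939 (D = 98320*(1/239939) = 98320/239939 ≈ 0.40977)
V(S) = -3*S/2 (V(S) = S/(-2) + S/(-1) = S*(-½) + S*(-1) = -S/2 - S = -3*S/2)
k(j) = -2/j (k(j) = 1/(j - 3*j/2) = 1/(-j/2) = -2/j)
(k(306) + D) - (-283021)/443310 = (-2/306 + 98320/239939) - (-283021)/443310 = (-2*1/306 + 98320/239939) - (-283021)/443310 = (-1/153 + 98320/239939) - 1*(-283021/443310) = 14803021/36710667 + 283021/443310 = 807248424977/774962180370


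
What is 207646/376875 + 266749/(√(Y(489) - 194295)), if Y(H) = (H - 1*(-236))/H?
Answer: 207646/376875 - 38107*I*√948156330/1938970 ≈ 0.55097 - 605.17*I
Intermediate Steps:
Y(H) = (236 + H)/H (Y(H) = (H + 236)/H = (236 + H)/H)
207646/376875 + 266749/(√(Y(489) - 194295)) = 207646/376875 + 266749/(√((236 + 489)/489 - 194295)) = 207646*(1/376875) + 266749/(√((1/489)*725 - 194295)) = 207646/376875 + 266749/(√(725/489 - 194295)) = 207646/376875 + 266749/(√(-95009530/489)) = 207646/376875 + 266749/((7*I*√948156330/489)) = 207646/376875 + 266749*(-I*√948156330/13572790) = 207646/376875 - 38107*I*√948156330/1938970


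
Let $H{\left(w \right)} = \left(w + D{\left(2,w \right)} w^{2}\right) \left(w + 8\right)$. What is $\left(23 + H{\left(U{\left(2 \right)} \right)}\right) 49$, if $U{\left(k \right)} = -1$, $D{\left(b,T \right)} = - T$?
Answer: $1127$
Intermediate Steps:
$H{\left(w \right)} = \left(8 + w\right) \left(w - w^{3}\right)$ ($H{\left(w \right)} = \left(w + - w w^{2}\right) \left(w + 8\right) = \left(w - w^{3}\right) \left(8 + w\right) = \left(8 + w\right) \left(w - w^{3}\right)$)
$\left(23 + H{\left(U{\left(2 \right)} \right)}\right) 49 = \left(23 - \left(8 - 1 - \left(-1\right)^{3} - 8 \left(-1\right)^{2}\right)\right) 49 = \left(23 - \left(8 - 1 - -1 - 8\right)\right) 49 = \left(23 - \left(8 - 1 + 1 - 8\right)\right) 49 = \left(23 - 0\right) 49 = \left(23 + 0\right) 49 = 23 \cdot 49 = 1127$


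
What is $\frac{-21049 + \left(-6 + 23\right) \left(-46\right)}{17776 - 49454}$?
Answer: $\frac{21831}{31678} \approx 0.68915$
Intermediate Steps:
$\frac{-21049 + \left(-6 + 23\right) \left(-46\right)}{17776 - 49454} = \frac{-21049 + 17 \left(-46\right)}{-31678} = \left(-21049 - 782\right) \left(- \frac{1}{31678}\right) = \left(-21831\right) \left(- \frac{1}{31678}\right) = \frac{21831}{31678}$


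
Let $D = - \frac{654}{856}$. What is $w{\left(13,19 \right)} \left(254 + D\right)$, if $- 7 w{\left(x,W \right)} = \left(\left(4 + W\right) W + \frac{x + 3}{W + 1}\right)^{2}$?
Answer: $- \frac{103870136117}{14980} \approx -6.9339 \cdot 10^{6}$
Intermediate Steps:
$w{\left(x,W \right)} = - \frac{\left(W \left(4 + W\right) + \frac{3 + x}{1 + W}\right)^{2}}{7}$ ($w{\left(x,W \right)} = - \frac{\left(\left(4 + W\right) W + \frac{x + 3}{W + 1}\right)^{2}}{7} = - \frac{\left(W \left(4 + W\right) + \frac{3 + x}{1 + W}\right)^{2}}{7}$)
$D = - \frac{327}{428}$ ($D = \left(-654\right) \frac{1}{856} = - \frac{327}{428} \approx -0.76402$)
$w{\left(13,19 \right)} \left(254 + D\right) = - \frac{\left(3 + 13 + 19^{3} + 4 \cdot 19 + 5 \cdot 19^{2}\right)^{2}}{7 \left(1 + 19\right)^{2}} \left(254 - \frac{327}{428}\right) = - \frac{\left(3 + 13 + 6859 + 76 + 5 \cdot 361\right)^{2}}{7 \cdot 400} \cdot \frac{108385}{428} = \left(- \frac{1}{7}\right) \frac{1}{400} \left(3 + 13 + 6859 + 76 + 1805\right)^{2} \cdot \frac{108385}{428} = \left(- \frac{1}{7}\right) \frac{1}{400} \cdot 8756^{2} \cdot \frac{108385}{428} = \left(- \frac{1}{7}\right) \frac{1}{400} \cdot 76667536 \cdot \frac{108385}{428} = \left(- \frac{4791721}{175}\right) \frac{108385}{428} = - \frac{103870136117}{14980}$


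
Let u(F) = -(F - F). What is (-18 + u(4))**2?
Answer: 324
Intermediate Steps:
u(F) = 0 (u(F) = -1*0 = 0)
(-18 + u(4))**2 = (-18 + 0)**2 = (-18)**2 = 324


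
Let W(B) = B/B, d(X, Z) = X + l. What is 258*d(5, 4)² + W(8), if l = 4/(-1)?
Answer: 259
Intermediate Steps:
l = -4 (l = 4*(-1) = -4)
d(X, Z) = -4 + X (d(X, Z) = X - 4 = -4 + X)
W(B) = 1
258*d(5, 4)² + W(8) = 258*(-4 + 5)² + 1 = 258*1² + 1 = 258*1 + 1 = 258 + 1 = 259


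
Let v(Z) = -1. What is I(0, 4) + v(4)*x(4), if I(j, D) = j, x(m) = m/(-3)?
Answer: 4/3 ≈ 1.3333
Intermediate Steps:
x(m) = -m/3 (x(m) = m*(-⅓) = -m/3)
I(0, 4) + v(4)*x(4) = 0 - (-1)*4/3 = 0 - 1*(-4/3) = 0 + 4/3 = 4/3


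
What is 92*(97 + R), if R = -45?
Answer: 4784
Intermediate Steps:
92*(97 + R) = 92*(97 - 45) = 92*52 = 4784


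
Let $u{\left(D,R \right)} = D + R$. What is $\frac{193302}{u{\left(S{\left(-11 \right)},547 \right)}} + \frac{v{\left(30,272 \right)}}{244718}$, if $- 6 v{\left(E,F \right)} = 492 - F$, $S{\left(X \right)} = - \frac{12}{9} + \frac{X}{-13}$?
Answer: $\frac{1383655419818}{3911939589} \approx 353.7$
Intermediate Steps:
$S{\left(X \right)} = - \frac{4}{3} - \frac{X}{13}$ ($S{\left(X \right)} = \left(-12\right) \frac{1}{9} + X \left(- \frac{1}{13}\right) = - \frac{4}{3} - \frac{X}{13}$)
$v{\left(E,F \right)} = -82 + \frac{F}{6}$ ($v{\left(E,F \right)} = - \frac{492 - F}{6} = -82 + \frac{F}{6}$)
$\frac{193302}{u{\left(S{\left(-11 \right)},547 \right)}} + \frac{v{\left(30,272 \right)}}{244718} = \frac{193302}{\left(- \frac{4}{3} - - \frac{11}{13}\right) + 547} + \frac{-82 + \frac{1}{6} \cdot 272}{244718} = \frac{193302}{\left(- \frac{4}{3} + \frac{11}{13}\right) + 547} + \left(-82 + \frac{136}{3}\right) \frac{1}{244718} = \frac{193302}{- \frac{19}{39} + 547} - \frac{55}{367077} = \frac{193302}{\frac{21314}{39}} - \frac{55}{367077} = 193302 \cdot \frac{39}{21314} - \frac{55}{367077} = \frac{3769389}{10657} - \frac{55}{367077} = \frac{1383655419818}{3911939589}$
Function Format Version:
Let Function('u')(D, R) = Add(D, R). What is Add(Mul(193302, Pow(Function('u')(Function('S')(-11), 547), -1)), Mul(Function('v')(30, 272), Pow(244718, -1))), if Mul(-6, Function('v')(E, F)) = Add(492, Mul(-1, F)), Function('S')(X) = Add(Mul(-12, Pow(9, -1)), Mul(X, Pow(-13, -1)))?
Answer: Rational(1383655419818, 3911939589) ≈ 353.70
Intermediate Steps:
Function('S')(X) = Add(Rational(-4, 3), Mul(Rational(-1, 13), X)) (Function('S')(X) = Add(Mul(-12, Rational(1, 9)), Mul(X, Rational(-1, 13))) = Add(Rational(-4, 3), Mul(Rational(-1, 13), X)))
Function('v')(E, F) = Add(-82, Mul(Rational(1, 6), F)) (Function('v')(E, F) = Mul(Rational(-1, 6), Add(492, Mul(-1, F))) = Add(-82, Mul(Rational(1, 6), F)))
Add(Mul(193302, Pow(Function('u')(Function('S')(-11), 547), -1)), Mul(Function('v')(30, 272), Pow(244718, -1))) = Add(Mul(193302, Pow(Add(Add(Rational(-4, 3), Mul(Rational(-1, 13), -11)), 547), -1)), Mul(Add(-82, Mul(Rational(1, 6), 272)), Pow(244718, -1))) = Add(Mul(193302, Pow(Add(Add(Rational(-4, 3), Rational(11, 13)), 547), -1)), Mul(Add(-82, Rational(136, 3)), Rational(1, 244718))) = Add(Mul(193302, Pow(Add(Rational(-19, 39), 547), -1)), Mul(Rational(-110, 3), Rational(1, 244718))) = Add(Mul(193302, Pow(Rational(21314, 39), -1)), Rational(-55, 367077)) = Add(Mul(193302, Rational(39, 21314)), Rational(-55, 367077)) = Add(Rational(3769389, 10657), Rational(-55, 367077)) = Rational(1383655419818, 3911939589)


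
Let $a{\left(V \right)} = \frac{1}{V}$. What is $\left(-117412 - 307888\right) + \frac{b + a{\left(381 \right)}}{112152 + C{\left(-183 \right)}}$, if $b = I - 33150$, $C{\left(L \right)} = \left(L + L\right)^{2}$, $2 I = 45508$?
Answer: $- \frac{39879172005275}{93767148} \approx -4.253 \cdot 10^{5}$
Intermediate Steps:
$I = 22754$ ($I = \frac{1}{2} \cdot 45508 = 22754$)
$C{\left(L \right)} = 4 L^{2}$ ($C{\left(L \right)} = \left(2 L\right)^{2} = 4 L^{2}$)
$b = -10396$ ($b = 22754 - 33150 = -10396$)
$\left(-117412 - 307888\right) + \frac{b + a{\left(381 \right)}}{112152 + C{\left(-183 \right)}} = \left(-117412 - 307888\right) + \frac{-10396 + \frac{1}{381}}{112152 + 4 \left(-183\right)^{2}} = -425300 + \frac{-10396 + \frac{1}{381}}{112152 + 4 \cdot 33489} = -425300 - \frac{3960875}{381 \left(112152 + 133956\right)} = -425300 - \frac{3960875}{381 \cdot 246108} = -425300 - \frac{3960875}{93767148} = - \frac{39879172005275}{93767148}$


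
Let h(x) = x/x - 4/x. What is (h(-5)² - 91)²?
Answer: 4813636/625 ≈ 7701.8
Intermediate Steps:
h(x) = 1 - 4/x
(h(-5)² - 91)² = (((-4 - 5)/(-5))² - 91)² = ((-⅕*(-9))² - 91)² = ((9/5)² - 91)² = (81/25 - 91)² = (-2194/25)² = 4813636/625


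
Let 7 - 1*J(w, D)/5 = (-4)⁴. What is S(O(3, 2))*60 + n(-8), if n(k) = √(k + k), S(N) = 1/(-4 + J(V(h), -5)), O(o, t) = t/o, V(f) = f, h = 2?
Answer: -60/1249 + 4*I ≈ -0.048038 + 4.0*I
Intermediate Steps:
J(w, D) = -1245 (J(w, D) = 35 - 5*(-4)⁴ = 35 - 5*256 = 35 - 1280 = -1245)
S(N) = -1/1249 (S(N) = 1/(-4 - 1245) = 1/(-1249) = -1/1249)
n(k) = √2*√k (n(k) = √(2*k) = √2*√k)
S(O(3, 2))*60 + n(-8) = -1/1249*60 + √2*√(-8) = -60/1249 + √2*(2*I*√2) = -60/1249 + 4*I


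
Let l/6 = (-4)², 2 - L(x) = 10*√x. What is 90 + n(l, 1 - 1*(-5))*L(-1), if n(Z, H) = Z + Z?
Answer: 474 - 1920*I ≈ 474.0 - 1920.0*I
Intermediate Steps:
L(x) = 2 - 10*√x
l = 96 (l = 6*(-4)² = 6*16 = 96)
n(Z, H) = 2*Z
90 + n(l, 1 - 1*(-5))*L(-1) = 90 + (2*96)*(2 - 10*I) = 90 + 192*(2 - 10*I) = 90 + (384 - 1920*I) = 474 - 1920*I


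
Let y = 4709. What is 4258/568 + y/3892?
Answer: 601464/69083 ≈ 8.7064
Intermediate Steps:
4258/568 + y/3892 = 4258/568 + 4709/3892 = 4258*(1/568) + 4709*(1/3892) = 2129/284 + 4709/3892 = 601464/69083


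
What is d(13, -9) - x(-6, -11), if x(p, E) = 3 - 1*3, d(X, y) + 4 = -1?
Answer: -5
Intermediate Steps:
d(X, y) = -5 (d(X, y) = -4 - 1 = -5)
x(p, E) = 0 (x(p, E) = 3 - 3 = 0)
d(13, -9) - x(-6, -11) = -5 - 1*0 = -5 + 0 = -5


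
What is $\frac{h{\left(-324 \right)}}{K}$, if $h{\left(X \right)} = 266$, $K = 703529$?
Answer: $\frac{266}{703529} \approx 0.00037809$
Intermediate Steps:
$\frac{h{\left(-324 \right)}}{K} = \frac{266}{703529}$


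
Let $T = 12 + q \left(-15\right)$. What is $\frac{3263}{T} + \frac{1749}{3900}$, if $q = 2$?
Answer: $- \frac{2115703}{11700} \approx -180.83$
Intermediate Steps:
$T = -18$ ($T = 12 + 2 \left(-15\right) = 12 - 30 = -18$)
$\frac{3263}{T} + \frac{1749}{3900} = \frac{3263}{-18} + \frac{1749}{3900} = 3263 \left(- \frac{1}{18}\right) + 1749 \cdot \frac{1}{3900} = - \frac{3263}{18} + \frac{583}{1300} = - \frac{2115703}{11700}$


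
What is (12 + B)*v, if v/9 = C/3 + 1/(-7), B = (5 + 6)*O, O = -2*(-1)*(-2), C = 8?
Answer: -5088/7 ≈ -726.86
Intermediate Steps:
O = -4 (O = 2*(-2) = -4)
B = -44 (B = (5 + 6)*(-4) = 11*(-4) = -44)
v = 159/7 (v = 9*(8/3 + 1/(-7)) = 9*(8*(⅓) + 1*(-⅐)) = 9*(8/3 - ⅐) = 9*(53/21) = 159/7 ≈ 22.714)
(12 + B)*v = (12 - 44)*(159/7) = -32*159/7 = -5088/7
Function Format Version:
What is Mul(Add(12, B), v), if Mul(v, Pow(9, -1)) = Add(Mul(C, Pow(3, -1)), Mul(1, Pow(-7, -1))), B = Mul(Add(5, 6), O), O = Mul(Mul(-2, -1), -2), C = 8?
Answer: Rational(-5088, 7) ≈ -726.86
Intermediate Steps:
O = -4 (O = Mul(2, -2) = -4)
B = -44 (B = Mul(Add(5, 6), -4) = Mul(11, -4) = -44)
v = Rational(159, 7) (v = Mul(9, Add(Mul(8, Pow(3, -1)), Mul(1, Pow(-7, -1)))) = Mul(9, Add(Mul(8, Rational(1, 3)), Mul(1, Rational(-1, 7)))) = Mul(9, Add(Rational(8, 3), Rational(-1, 7))) = Mul(9, Rational(53, 21)) = Rational(159, 7) ≈ 22.714)
Mul(Add(12, B), v) = Mul(Add(12, -44), Rational(159, 7)) = Mul(-32, Rational(159, 7)) = Rational(-5088, 7)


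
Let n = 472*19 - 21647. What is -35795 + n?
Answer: -48474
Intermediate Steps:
n = -12679 (n = 8968 - 21647 = -12679)
-35795 + n = -35795 - 12679 = -48474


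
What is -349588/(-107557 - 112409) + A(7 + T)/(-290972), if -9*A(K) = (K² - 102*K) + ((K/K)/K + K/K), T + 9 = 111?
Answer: 5544775087411/3488215108884 ≈ 1.5896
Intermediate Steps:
T = 102 (T = -9 + 111 = 102)
A(K) = -⅑ - 1/(9*K) - K²/9 + 34*K/3 (A(K) = -((K² - 102*K) + ((K/K)/K + K/K))/9 = -((K² - 102*K) + (1/K + 1))/9 = -((K² - 102*K) + (1 + 1/K))/9 = -(1 + 1/K + K² - 102*K)/9 = -⅑ - 1/(9*K) - K²/9 + 34*K/3)
-349588/(-107557 - 112409) + A(7 + T)/(-290972) = -349588/(-107557 - 112409) + ((-1 - (7 + 102) - (7 + 102)³ + 102*(7 + 102)²)/(9*(7 + 102)))/(-290972) = -349588/(-219966) + ((⅑)*(-1 - 1*109 - 1*109³ + 102*109²)/109)*(-1/290972) = -349588*(-1/219966) + ((⅑)*(1/109)*(-1 - 109 - 1*1295029 + 102*11881))*(-1/290972) = 174794/109983 + ((⅑)*(1/109)*(-1 - 109 - 1295029 + 1211862))*(-1/290972) = 174794/109983 + ((⅑)*(1/109)*(-83277))*(-1/290972) = 174794/109983 - 9253/109*(-1/290972) = 174794/109983 + 9253/31715948 = 5544775087411/3488215108884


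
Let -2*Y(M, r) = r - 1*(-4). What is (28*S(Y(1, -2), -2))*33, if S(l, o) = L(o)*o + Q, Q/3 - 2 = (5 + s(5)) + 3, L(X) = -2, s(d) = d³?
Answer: 377916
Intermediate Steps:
Y(M, r) = -2 - r/2 (Y(M, r) = -(r - 1*(-4))/2 = -(r + 4)/2 = -(4 + r)/2 = -2 - r/2)
Q = 405 (Q = 6 + 3*((5 + 5³) + 3) = 6 + 3*((5 + 125) + 3) = 6 + 3*(130 + 3) = 6 + 3*133 = 6 + 399 = 405)
S(l, o) = 405 - 2*o (S(l, o) = -2*o + 405 = 405 - 2*o)
(28*S(Y(1, -2), -2))*33 = (28*(405 - 2*(-2)))*33 = (28*(405 + 4))*33 = (28*409)*33 = 11452*33 = 377916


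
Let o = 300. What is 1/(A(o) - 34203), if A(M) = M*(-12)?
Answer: -1/37803 ≈ -2.6453e-5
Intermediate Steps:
A(M) = -12*M
1/(A(o) - 34203) = 1/(-12*300 - 34203) = 1/(-3600 - 34203) = 1/(-37803) = -1/37803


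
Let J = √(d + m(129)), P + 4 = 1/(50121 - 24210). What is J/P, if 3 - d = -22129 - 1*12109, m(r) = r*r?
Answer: -25911*√50882/103643 ≈ -56.393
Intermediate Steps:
m(r) = r²
P = -103643/25911 (P = -4 + 1/(50121 - 24210) = -4 + 1/25911 = -103643/25911 ≈ -4.0000)
d = 34241 (d = 3 - (-22129 - 1*12109) = 3 - (-22129 - 12109) = 3 - 1*(-34238) = 3 + 34238 = 34241)
J = √50882 (J = √(34241 + 129²) = √(34241 + 16641) = √50882 ≈ 225.57)
J/P = √50882/(-103643/25911) = √50882*(-25911/103643) = -25911*√50882/103643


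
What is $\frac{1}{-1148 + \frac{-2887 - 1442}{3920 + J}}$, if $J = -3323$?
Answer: $- \frac{199}{229895} \approx -0.00086561$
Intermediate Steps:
$\frac{1}{-1148 + \frac{-2887 - 1442}{3920 + J}} = \frac{1}{-1148 + \frac{-2887 - 1442}{3920 - 3323}} = \frac{1}{-1148 - \frac{4329}{597}} = \frac{1}{-1148 - \frac{1443}{199}} = \frac{1}{- \frac{229895}{199}} = - \frac{199}{229895}$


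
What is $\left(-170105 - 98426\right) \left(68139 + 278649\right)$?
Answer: $-93123328428$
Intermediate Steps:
$\left(-170105 - 98426\right) \left(68139 + 278649\right) = \left(-268531\right) 346788 = -93123328428$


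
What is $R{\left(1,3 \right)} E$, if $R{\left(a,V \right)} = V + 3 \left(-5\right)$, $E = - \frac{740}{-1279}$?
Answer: $- \frac{8880}{1279} \approx -6.9429$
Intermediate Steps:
$E = \frac{740}{1279}$ ($E = \left(-740\right) \left(- \frac{1}{1279}\right) = \frac{740}{1279} \approx 0.57858$)
$R{\left(a,V \right)} = -15 + V$ ($R{\left(a,V \right)} = V - 15 = -15 + V$)
$R{\left(1,3 \right)} E = \left(-15 + 3\right) \frac{740}{1279} = \left(-12\right) \frac{740}{1279} = - \frac{8880}{1279}$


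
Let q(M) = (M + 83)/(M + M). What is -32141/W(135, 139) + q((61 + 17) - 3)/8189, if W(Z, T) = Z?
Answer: -1316012534/5527575 ≈ -238.08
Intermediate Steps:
q(M) = (83 + M)/(2*M) (q(M) = (83 + M)/((2*M)) = (83 + M)*(1/(2*M)) = (83 + M)/(2*M))
-32141/W(135, 139) + q((61 + 17) - 3)/8189 = -32141/135 + ((83 + ((61 + 17) - 3))/(2*((61 + 17) - 3)))/8189 = -32141*1/135 + ((83 + (78 - 3))/(2*(78 - 3)))*(1/8189) = -32141/135 + ((½)*(83 + 75)/75)*(1/8189) = -32141/135 + ((½)*(1/75)*158)*(1/8189) = -32141/135 + (79/75)*(1/8189) = -32141/135 + 79/614175 = -1316012534/5527575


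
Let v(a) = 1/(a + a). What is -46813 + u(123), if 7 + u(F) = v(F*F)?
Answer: -1416679559/30258 ≈ -46820.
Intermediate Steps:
v(a) = 1/(2*a)
u(F) = -7 + 1/(2*F²) (u(F) = -7 + 1/(2*((F*F))) = -7 + 1/(2*(F²)) = -7 + 1/(2*F²))
-46813 + u(123) = -46813 + (-7 + (½)/123²) = -46813 + (-7 + (½)*(1/15129)) = -46813 + (-7 + 1/30258) = -46813 - 211805/30258 = -1416679559/30258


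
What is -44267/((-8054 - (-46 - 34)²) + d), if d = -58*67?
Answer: 44267/18340 ≈ 2.4137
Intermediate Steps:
d = -3886
-44267/((-8054 - (-46 - 34)²) + d) = -44267/((-8054 - (-46 - 34)²) - 3886) = -44267/((-8054 - 1*(-80)²) - 3886) = -44267/((-8054 - 1*6400) - 3886) = -44267/((-8054 - 6400) - 3886) = -44267/(-14454 - 3886) = -44267/(-18340) = -44267*(-1/18340) = 44267/18340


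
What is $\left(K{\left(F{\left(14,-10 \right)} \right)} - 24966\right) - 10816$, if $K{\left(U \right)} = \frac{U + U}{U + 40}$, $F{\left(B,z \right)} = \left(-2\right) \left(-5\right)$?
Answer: $- \frac{178908}{5} \approx -35782.0$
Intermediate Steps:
$F{\left(B,z \right)} = 10$
$K{\left(U \right)} = \frac{2 U}{40 + U}$
$\left(K{\left(F{\left(14,-10 \right)} \right)} - 24966\right) - 10816 = \left(2 \cdot 10 \frac{1}{40 + 10} - 24966\right) - 10816 = \left(2 \cdot 10 \cdot \frac{1}{50} - 24966\right) - 10816 = \left(\frac{2}{5} - 24966\right) - 10816 = - \frac{124828}{5} - 10816 = - \frac{178908}{5}$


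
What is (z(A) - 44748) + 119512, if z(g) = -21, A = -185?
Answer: 74743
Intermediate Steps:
(z(A) - 44748) + 119512 = (-21 - 44748) + 119512 = -44769 + 119512 = 74743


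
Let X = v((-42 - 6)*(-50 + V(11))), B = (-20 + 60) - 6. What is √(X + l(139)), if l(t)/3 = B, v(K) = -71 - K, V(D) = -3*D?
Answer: I*√3953 ≈ 62.873*I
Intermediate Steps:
B = 34 (B = 40 - 6 = 34)
l(t) = 102 (l(t) = 3*34 = 102)
X = -4055 (X = -71 - (-42 - 6)*(-50 - 3*11) = -71 - (-48)*(-50 - 33) = -71 - (-48)*(-83) = -71 - 1*3984 = -71 - 3984 = -4055)
√(X + l(139)) = √(-4055 + 102) = √(-3953) = I*√3953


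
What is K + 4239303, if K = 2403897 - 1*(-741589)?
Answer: 7384789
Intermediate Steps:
K = 3145486 (K = 2403897 + 741589 = 3145486)
K + 4239303 = 3145486 + 4239303 = 7384789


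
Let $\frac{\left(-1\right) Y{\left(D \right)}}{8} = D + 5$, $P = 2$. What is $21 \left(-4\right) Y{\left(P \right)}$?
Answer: $4704$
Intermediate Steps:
$Y{\left(D \right)} = -40 - 8 D$ ($Y{\left(D \right)} = - 8 \left(D + 5\right) = - 8 \left(5 + D\right) = -40 - 8 D$)
$21 \left(-4\right) Y{\left(P \right)} = 21 \left(-4\right) \left(-40 - 16\right) = - 84 \left(-40 - 16\right) = \left(-84\right) \left(-56\right) = 4704$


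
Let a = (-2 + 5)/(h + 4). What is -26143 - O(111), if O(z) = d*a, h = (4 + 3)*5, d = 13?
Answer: -26144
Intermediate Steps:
h = 35 (h = 7*5 = 35)
a = 1/13 (a = (-2 + 5)/(35 + 4) = 3/39 = 3*(1/39) = 1/13 ≈ 0.076923)
O(z) = 1 (O(z) = 13*(1/13) = 1)
-26143 - O(111) = -26143 - 1*1 = -26143 - 1 = -26144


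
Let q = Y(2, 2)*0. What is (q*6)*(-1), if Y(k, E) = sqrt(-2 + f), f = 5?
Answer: 0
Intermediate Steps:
Y(k, E) = sqrt(3) (Y(k, E) = sqrt(-2 + 5) = sqrt(3))
q = 0 (q = sqrt(3)*0 = 0)
(q*6)*(-1) = (0*6)*(-1) = 0*(-1) = 0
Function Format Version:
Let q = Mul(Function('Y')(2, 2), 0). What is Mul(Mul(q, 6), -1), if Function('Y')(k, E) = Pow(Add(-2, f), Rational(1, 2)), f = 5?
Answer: 0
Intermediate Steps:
Function('Y')(k, E) = Pow(3, Rational(1, 2)) (Function('Y')(k, E) = Pow(Add(-2, 5), Rational(1, 2)) = Pow(3, Rational(1, 2)))
q = 0 (q = Mul(Pow(3, Rational(1, 2)), 0) = 0)
Mul(Mul(q, 6), -1) = Mul(Mul(0, 6), -1) = Mul(0, -1) = 0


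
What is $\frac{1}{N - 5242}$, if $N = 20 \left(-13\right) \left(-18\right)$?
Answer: $- \frac{1}{562} \approx -0.0017794$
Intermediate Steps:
$N = 4680$ ($N = \left(-260\right) \left(-18\right) = 4680$)
$\frac{1}{N - 5242} = \frac{1}{4680 - 5242} = \frac{1}{-562} = - \frac{1}{562}$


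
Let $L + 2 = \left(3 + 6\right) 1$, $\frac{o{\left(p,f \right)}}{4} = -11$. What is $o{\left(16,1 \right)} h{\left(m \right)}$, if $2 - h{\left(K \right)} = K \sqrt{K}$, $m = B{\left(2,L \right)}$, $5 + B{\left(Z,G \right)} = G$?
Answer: $-88 + 88 \sqrt{2} \approx 36.451$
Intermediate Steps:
$o{\left(p,f \right)} = -44$ ($o{\left(p,f \right)} = 4 \left(-11\right) = -44$)
$L = 7$ ($L = -2 + \left(3 + 6\right) 1 = -2 + 9 \cdot 1 = -2 + 9 = 7$)
$B{\left(Z,G \right)} = -5 + G$
$m = 2$ ($m = -5 + 7 = 2$)
$h{\left(K \right)} = 2 - K^{\frac{3}{2}}$ ($h{\left(K \right)} = 2 - K \sqrt{K} = 2 - K^{\frac{3}{2}}$)
$o{\left(16,1 \right)} h{\left(m \right)} = - 44 \left(2 - 2^{\frac{3}{2}}\right) = - 44 \left(2 - 2 \sqrt{2}\right) = -88 + 88 \sqrt{2}$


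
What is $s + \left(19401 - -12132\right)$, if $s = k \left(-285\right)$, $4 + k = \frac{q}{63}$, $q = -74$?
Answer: $\frac{693163}{21} \approx 33008.0$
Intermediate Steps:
$k = - \frac{326}{63}$ ($k = -4 - \frac{74}{63} = - \frac{326}{63} \approx -5.1746$)
$s = \frac{30970}{21}$ ($s = \left(- \frac{326}{63}\right) \left(-285\right) = \frac{30970}{21} \approx 1474.8$)
$s + \left(19401 - -12132\right) = \frac{30970}{21} + \left(19401 - -12132\right) = \frac{30970}{21} + \left(19401 + 12132\right) = \frac{30970}{21} + 31533 = \frac{693163}{21}$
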